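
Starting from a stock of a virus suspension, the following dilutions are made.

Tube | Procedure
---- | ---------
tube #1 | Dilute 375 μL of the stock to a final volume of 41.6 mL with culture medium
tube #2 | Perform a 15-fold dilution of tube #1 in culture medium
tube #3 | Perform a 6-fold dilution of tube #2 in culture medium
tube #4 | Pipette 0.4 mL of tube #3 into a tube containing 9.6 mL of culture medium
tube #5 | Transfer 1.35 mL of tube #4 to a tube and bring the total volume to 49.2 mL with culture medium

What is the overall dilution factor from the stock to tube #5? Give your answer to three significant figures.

9.10 × 10^6

Step 1: 375 μL brought to 41.6 mL → factor 41600/375 = 110.93
Step 2: 15-fold → factor 15
Step 3: 6-fold → factor 6
Step 4: 0.4 mL + 9.6 mL = 10 mL total → factor 10/0.4 = 25
Step 5: 1.35 mL brought to 49.2 mL → factor 49.2/1.35 = 36.444
Overall dilution factor = 110.93 × 15 × 6 × 25 × 36.444 = 9.0965 × 10^6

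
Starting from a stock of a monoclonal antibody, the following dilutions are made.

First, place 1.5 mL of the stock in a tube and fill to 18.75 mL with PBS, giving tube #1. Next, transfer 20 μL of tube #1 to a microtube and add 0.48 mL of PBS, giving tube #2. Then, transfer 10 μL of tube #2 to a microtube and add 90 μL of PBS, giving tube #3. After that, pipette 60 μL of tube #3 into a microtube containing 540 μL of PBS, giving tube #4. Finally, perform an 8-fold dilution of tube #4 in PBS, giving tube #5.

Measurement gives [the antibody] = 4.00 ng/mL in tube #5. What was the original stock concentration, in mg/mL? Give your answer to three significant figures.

1.00 mg/mL

Step 1: 1.5 mL brought to 18.75 mL → factor 18.75/1.5 = 12.5
Step 2: 20 μL + 0.48 mL = 500 μL total → factor 500/20 = 25
Step 3: 10 μL + 90 μL = 100 μL total → factor 100/10 = 10
Step 4: 60 μL + 540 μL = 600 μL total → factor 600/60 = 10
Step 5: 8-fold → factor 8
Overall dilution factor = 12.5 × 25 × 10 × 10 × 8 = 2.5 × 10^5
Stock = 4.00 ng/mL × 2.5 × 10^5 = 1.000 × 10^6 ng/mL = 1.00 mg/mL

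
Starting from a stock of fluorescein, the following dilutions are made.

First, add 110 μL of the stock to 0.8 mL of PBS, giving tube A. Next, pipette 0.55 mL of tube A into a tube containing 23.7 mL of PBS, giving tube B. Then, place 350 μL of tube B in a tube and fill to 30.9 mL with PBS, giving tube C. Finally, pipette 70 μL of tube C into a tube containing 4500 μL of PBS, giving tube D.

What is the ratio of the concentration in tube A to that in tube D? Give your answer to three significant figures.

2.54 × 10^5

Step 1: 110 μL + 0.8 mL = 910 μL total → factor 910/110 = 8.2727
Step 2: 0.55 mL + 23.7 mL = 24.25 mL total → factor 24.25/0.55 = 44.091
Step 3: 350 μL brought to 30.9 mL → factor 30900/350 = 88.286
Step 4: 70 μL + 4500 μL = 4570 μL total → factor 4570/70 = 65.286
Dilution factor to tube A = 8.2727; to tube D = 2.1024 × 10^6
[tube A]/[tube D] = (factor to tube D)/(factor to tube A) = 2.1024 × 10^6/8.2727 = 2.54 × 10^5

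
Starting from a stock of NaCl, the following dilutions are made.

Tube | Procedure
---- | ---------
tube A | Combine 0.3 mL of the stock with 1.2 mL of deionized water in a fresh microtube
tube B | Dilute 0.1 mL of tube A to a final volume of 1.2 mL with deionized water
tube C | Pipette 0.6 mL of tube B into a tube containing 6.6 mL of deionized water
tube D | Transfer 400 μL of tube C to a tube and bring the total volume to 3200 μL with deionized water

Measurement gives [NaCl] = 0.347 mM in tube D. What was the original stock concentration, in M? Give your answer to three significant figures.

2.00 M

Step 1: 0.3 mL + 1.2 mL = 1.5 mL total → factor 1.5/0.3 = 5
Step 2: 0.1 mL brought to 1.2 mL → factor 1.2/0.1 = 12
Step 3: 0.6 mL + 6.6 mL = 7.2 mL total → factor 7.2/0.6 = 12
Step 4: 400 μL brought to 3200 μL → factor 3200/400 = 8
Overall dilution factor = 5 × 12 × 12 × 8 = 5760
Stock = 0.347 mM × 5760 = 1999 mM = 2.00 M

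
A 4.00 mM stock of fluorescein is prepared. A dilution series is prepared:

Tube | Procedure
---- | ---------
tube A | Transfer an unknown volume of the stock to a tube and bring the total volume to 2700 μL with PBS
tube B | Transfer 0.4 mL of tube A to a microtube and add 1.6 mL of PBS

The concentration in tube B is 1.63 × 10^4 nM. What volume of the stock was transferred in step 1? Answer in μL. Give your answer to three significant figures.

55.0 μL

Step 1: v brought to 2700 μL → factor = 2700 μL/v
Step 2: 0.4 mL + 1.6 mL = 2 mL total → factor 2/0.4 = 5
Product of known-step factors = 5
Overall factor = 4.00 mM / (1.63 × 10^4 nM) = 245.4
Step-1 factor = 245.4 / 5 = 49.08
v = 2700 μL / 49.08 = 55.0 μL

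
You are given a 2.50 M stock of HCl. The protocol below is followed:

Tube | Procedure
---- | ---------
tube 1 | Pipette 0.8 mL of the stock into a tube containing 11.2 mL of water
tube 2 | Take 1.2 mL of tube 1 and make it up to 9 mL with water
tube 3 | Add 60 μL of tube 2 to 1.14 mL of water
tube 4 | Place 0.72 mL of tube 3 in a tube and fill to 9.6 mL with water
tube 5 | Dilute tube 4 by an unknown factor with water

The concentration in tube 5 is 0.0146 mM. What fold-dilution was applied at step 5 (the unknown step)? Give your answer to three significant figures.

5.71-fold

Step 1: 0.8 mL + 11.2 mL = 12 mL total → factor 12/0.8 = 15
Step 2: 1.2 mL brought to 9 mL → factor 9/1.2 = 7.5
Step 3: 60 μL + 1.14 mL = 1200 μL total → factor 1200/60 = 20
Step 4: 0.72 mL brought to 9.6 mL → factor 9.6/0.72 = 13.333
Step 5: unknown factor x
Product of known-step factors = 30000
Overall factor = 2.50 M / (0.0146 mM) = 1.7123 × 10^5
x = 1.7123 × 10^5 / 30000 = 5.71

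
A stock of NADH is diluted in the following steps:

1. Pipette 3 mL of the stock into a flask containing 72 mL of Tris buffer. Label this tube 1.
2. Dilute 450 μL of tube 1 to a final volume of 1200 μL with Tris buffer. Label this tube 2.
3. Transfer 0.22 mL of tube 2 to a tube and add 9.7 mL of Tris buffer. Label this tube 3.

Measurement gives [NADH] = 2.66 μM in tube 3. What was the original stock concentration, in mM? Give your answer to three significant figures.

Step 1: 3 mL + 72 mL = 75 mL total → factor 75/3 = 25
Step 2: 450 μL brought to 1200 μL → factor 1200/450 = 2.6667
Step 3: 0.22 mL + 9.7 mL = 9.92 mL total → factor 9.92/0.22 = 45.091
Overall dilution factor = 25 × 2.6667 × 45.091 = 3006.1
Stock = 2.66 μM × 3006.1 = 7996 μM = 8.00 mM

8.00 mM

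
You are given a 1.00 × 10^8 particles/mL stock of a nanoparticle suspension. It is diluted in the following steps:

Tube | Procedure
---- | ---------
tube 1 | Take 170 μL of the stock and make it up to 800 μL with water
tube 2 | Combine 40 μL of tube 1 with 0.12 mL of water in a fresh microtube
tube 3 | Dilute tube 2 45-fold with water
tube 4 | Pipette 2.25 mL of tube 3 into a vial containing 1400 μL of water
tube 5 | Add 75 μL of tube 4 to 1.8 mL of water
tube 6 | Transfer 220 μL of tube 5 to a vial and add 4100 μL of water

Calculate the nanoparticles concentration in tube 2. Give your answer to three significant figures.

5.31 × 10^6 particles/mL

Step 1: 170 μL brought to 800 μL → factor 800/170 = 4.7059
Step 2: 40 μL + 0.12 mL = 160 μL total → factor 160/40 = 4
Dilution factor through tube 2 = 4.7059 × 4 = 18.824
[tube 2] = 1.00 × 10^8 particles/mL / 18.824 = 5.31 × 10^6 particles/mL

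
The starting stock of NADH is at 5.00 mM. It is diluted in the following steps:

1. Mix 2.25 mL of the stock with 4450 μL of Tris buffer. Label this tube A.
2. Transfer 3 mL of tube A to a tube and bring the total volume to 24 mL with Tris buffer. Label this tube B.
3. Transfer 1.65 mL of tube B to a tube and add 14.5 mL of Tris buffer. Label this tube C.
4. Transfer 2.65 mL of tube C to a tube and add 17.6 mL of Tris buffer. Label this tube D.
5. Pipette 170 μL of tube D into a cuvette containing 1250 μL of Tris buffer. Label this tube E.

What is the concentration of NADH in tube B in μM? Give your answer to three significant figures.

210 μM

Step 1: 2.25 mL + 4450 μL = 6.7 mL total → factor 6.7/2.25 = 2.9778
Step 2: 3 mL brought to 24 mL → factor 24/3 = 8
Dilution factor through tube B = 2.9778 × 8 = 23.822
[tube B] = 5.00 mM / 23.822 = 0.2099 mM = 210 μM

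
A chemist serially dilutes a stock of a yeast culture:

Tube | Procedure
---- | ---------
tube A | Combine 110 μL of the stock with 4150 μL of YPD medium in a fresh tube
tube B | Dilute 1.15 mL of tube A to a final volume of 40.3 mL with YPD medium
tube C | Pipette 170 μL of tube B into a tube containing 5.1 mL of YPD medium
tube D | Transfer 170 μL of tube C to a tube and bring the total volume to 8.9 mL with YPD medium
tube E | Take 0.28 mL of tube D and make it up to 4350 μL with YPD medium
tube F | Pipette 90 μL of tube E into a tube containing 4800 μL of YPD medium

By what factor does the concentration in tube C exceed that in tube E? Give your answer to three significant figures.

813

Step 1: 110 μL + 4150 μL = 4260 μL total → factor 4260/110 = 38.727
Step 2: 1.15 mL brought to 40.3 mL → factor 40.3/1.15 = 35.043
Step 3: 170 μL + 5.1 mL = 5270 μL total → factor 5270/170 = 31
Step 4: 170 μL brought to 8.9 mL → factor 8900/170 = 52.353
Step 5: 0.28 mL brought to 4350 μL → factor 4.35/0.28 = 15.536
Dilution factor to tube C = 42071; to tube E = 3.4218 × 10^7
[tube C]/[tube E] = (factor to tube E)/(factor to tube C) = 3.4218 × 10^7/42071 = 813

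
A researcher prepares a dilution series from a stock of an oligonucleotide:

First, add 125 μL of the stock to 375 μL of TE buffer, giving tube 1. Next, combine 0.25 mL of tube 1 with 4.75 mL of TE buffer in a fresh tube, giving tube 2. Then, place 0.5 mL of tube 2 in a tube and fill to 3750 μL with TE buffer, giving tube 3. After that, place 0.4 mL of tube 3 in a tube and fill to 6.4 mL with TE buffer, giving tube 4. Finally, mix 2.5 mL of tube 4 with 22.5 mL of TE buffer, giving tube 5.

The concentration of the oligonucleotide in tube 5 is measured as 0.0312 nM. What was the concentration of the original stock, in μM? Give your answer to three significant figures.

3.00 μM

Step 1: 125 μL + 375 μL = 500 μL total → factor 500/125 = 4
Step 2: 0.25 mL + 4.75 mL = 5 mL total → factor 5/0.25 = 20
Step 3: 0.5 mL brought to 3750 μL → factor 3.75/0.5 = 7.5
Step 4: 0.4 mL brought to 6.4 mL → factor 6.4/0.4 = 16
Step 5: 2.5 mL + 22.5 mL = 25 mL total → factor 25/2.5 = 10
Overall dilution factor = 4 × 20 × 7.5 × 16 × 10 = 96000
Stock = 0.0312 nM × 96000 = 2995 nM = 3.00 μM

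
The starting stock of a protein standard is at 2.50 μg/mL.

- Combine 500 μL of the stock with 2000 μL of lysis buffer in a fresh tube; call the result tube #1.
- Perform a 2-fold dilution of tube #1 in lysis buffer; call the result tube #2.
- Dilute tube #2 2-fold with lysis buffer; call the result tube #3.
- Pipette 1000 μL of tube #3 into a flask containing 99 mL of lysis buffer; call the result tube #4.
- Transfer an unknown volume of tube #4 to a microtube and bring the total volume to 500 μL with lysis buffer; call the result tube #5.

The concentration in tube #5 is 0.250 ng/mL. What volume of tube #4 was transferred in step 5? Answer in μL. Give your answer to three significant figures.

100 μL

Step 1: 500 μL + 2000 μL = 2500 μL total → factor 2500/500 = 5
Step 2: 2-fold → factor 2
Step 3: 2-fold → factor 2
Step 4: 1000 μL + 99 mL = 1 × 10^5 μL total → factor 1 × 10^5/1000 = 100
Step 5: v brought to 500 μL → factor = 500 μL/v
Product of known-step factors = 2000
Overall factor = 2.50 μg/mL / (0.250 ng/mL) = 10000
Step-5 factor = 10000 / 2000 = 5
v = 500 μL / 5 = 100 μL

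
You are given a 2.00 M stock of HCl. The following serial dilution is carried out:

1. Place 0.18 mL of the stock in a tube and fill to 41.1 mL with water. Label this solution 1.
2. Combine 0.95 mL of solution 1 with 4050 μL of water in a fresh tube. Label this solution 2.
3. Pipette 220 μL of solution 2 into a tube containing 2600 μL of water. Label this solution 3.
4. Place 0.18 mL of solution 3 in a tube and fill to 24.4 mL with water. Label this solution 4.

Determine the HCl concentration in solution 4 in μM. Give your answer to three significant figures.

Step 1: 0.18 mL brought to 41.1 mL → factor 41.1/0.18 = 228.33
Step 2: 0.95 mL + 4050 μL = 5 mL total → factor 5/0.95 = 5.2632
Step 3: 220 μL + 2600 μL = 2820 μL total → factor 2820/220 = 12.818
Step 4: 0.18 mL brought to 24.4 mL → factor 24.4/0.18 = 135.56
Overall dilution factor = 228.33 × 5.2632 × 12.818 × 135.56 = 2.0881 × 10^6
Final = 2.00 M / 2.0881 × 10^6 = 9.578 × 10^-7 M = 0.958 μM

0.958 μM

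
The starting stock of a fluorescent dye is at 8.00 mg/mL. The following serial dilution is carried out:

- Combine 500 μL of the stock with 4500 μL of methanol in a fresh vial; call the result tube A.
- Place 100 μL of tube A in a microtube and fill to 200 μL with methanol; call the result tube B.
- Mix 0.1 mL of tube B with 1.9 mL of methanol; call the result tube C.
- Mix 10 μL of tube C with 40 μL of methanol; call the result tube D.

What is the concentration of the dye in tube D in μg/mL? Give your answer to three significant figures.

4.00 μg/mL

Step 1: 500 μL + 4500 μL = 5000 μL total → factor 5000/500 = 10
Step 2: 100 μL brought to 200 μL → factor 200/100 = 2
Step 3: 0.1 mL + 1.9 mL = 2 mL total → factor 2/0.1 = 20
Step 4: 10 μL + 40 μL = 50 μL total → factor 50/10 = 5
Overall dilution factor = 10 × 2 × 20 × 5 = 2000
Final = 8.00 mg/mL / 2000 = 0.004000 mg/mL = 4.00 μg/mL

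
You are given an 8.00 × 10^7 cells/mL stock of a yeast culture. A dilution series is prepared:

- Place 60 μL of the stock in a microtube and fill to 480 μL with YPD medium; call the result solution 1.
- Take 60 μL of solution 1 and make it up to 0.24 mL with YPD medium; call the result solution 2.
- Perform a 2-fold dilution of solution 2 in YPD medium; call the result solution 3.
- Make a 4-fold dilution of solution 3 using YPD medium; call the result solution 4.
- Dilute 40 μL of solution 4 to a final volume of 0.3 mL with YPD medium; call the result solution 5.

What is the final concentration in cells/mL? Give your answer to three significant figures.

4.17 × 10^4 cells/mL

Step 1: 60 μL brought to 480 μL → factor 480/60 = 8
Step 2: 60 μL brought to 0.24 mL → factor 240/60 = 4
Step 3: 2-fold → factor 2
Step 4: 4-fold → factor 4
Step 5: 40 μL brought to 0.3 mL → factor 300/40 = 7.5
Overall dilution factor = 8 × 4 × 2 × 4 × 7.5 = 1920
Final = 8.00 × 10^7 cells/mL / 1920 = 4.17 × 10^4 cells/mL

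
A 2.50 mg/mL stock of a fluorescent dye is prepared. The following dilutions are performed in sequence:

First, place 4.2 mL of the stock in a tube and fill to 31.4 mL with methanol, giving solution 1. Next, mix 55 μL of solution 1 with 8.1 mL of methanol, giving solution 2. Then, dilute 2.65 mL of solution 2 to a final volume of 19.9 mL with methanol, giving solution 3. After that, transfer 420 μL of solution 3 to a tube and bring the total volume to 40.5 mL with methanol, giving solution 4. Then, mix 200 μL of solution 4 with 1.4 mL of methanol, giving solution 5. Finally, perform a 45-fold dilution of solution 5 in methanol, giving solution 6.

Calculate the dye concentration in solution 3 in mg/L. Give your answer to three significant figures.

0.300 mg/L

Step 1: 4.2 mL brought to 31.4 mL → factor 31.4/4.2 = 7.4762
Step 2: 55 μL + 8.1 mL = 8155 μL total → factor 8155/55 = 148.27
Step 3: 2.65 mL brought to 19.9 mL → factor 19.9/2.65 = 7.5094
Dilution factor through solution 3 = 7.4762 × 148.27 × 7.5094 = 8324.3
[solution 3] = 2.50 mg/mL / 8324.3 = 0.0003003 mg/mL = 0.300 mg/L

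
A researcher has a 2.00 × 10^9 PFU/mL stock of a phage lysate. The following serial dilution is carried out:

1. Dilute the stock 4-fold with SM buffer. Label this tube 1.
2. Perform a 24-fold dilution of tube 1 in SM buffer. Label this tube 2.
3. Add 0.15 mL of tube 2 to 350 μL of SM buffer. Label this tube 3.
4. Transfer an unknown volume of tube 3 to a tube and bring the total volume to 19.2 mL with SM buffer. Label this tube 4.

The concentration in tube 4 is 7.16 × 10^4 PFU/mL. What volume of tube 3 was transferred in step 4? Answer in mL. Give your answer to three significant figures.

0.220 mL

Step 1: 4-fold → factor 4
Step 2: 24-fold → factor 24
Step 3: 0.15 mL + 350 μL = 0.5 mL total → factor 0.5/0.15 = 3.3333
Step 4: v brought to 19.2 mL → factor = 19.2 mL/v
Product of known-step factors = 320
Overall factor = 2.00 × 10^9 PFU/mL / (7.16 × 10^4 PFU/mL) = 27933
Step-4 factor = 27933 / 320 = 87.291
v = 19.2 mL / 87.291 = 0.220 mL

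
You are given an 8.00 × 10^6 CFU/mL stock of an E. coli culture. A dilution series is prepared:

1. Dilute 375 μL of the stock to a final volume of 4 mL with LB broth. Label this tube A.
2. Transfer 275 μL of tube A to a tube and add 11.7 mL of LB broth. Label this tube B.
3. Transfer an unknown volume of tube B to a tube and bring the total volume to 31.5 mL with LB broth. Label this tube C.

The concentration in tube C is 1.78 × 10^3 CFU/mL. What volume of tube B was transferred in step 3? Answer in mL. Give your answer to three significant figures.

Step 1: 375 μL brought to 4 mL → factor 4000/375 = 10.667
Step 2: 275 μL + 11.7 mL = 11975 μL total → factor 11975/275 = 43.545
Step 3: v brought to 31.5 mL → factor = 31.5 mL/v
Product of known-step factors = 464.48
Overall factor = 8.00 × 10^6 CFU/mL / (1.78 × 10^3 CFU/mL) = 4494.4
Step-3 factor = 4494.4 / 464.48 = 9.6761
v = 31.5 mL / 9.6761 = 3.26 mL

3.26 mL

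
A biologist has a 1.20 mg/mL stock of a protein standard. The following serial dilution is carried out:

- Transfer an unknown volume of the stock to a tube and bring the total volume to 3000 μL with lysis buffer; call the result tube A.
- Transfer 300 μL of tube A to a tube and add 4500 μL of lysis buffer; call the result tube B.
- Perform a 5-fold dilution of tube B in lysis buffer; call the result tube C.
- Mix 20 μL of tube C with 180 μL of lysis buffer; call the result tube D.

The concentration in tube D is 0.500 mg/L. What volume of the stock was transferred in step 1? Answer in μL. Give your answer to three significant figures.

Step 1: v brought to 3000 μL → factor = 3000 μL/v
Step 2: 300 μL + 4500 μL = 4800 μL total → factor 4800/300 = 16
Step 3: 5-fold → factor 5
Step 4: 20 μL + 180 μL = 200 μL total → factor 200/20 = 10
Product of known-step factors = 800
Overall factor = 1.20 mg/mL / (0.500 mg/L) = 2400
Step-1 factor = 2400 / 800 = 3
v = 3000 μL / 3 = 1.00 × 10^3 μL

1.00 × 10^3 μL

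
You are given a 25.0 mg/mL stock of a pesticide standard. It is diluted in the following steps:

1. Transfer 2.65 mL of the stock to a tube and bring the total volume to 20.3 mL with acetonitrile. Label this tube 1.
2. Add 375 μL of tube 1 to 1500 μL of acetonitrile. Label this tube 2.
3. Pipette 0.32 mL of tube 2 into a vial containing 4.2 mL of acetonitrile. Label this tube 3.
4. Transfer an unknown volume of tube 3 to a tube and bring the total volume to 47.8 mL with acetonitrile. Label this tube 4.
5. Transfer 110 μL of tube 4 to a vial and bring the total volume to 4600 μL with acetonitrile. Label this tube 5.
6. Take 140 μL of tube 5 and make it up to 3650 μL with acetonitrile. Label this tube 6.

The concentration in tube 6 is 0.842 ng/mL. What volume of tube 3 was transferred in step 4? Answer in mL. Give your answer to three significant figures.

0.950 mL

Step 1: 2.65 mL brought to 20.3 mL → factor 20.3/2.65 = 7.6604
Step 2: 375 μL + 1500 μL = 1875 μL total → factor 1875/375 = 5
Step 3: 0.32 mL + 4.2 mL = 4.52 mL total → factor 4.52/0.32 = 14.125
Step 4: v brought to 47.8 mL → factor = 47.8 mL/v
Step 5: 110 μL brought to 4600 μL → factor 4600/110 = 41.818
Step 6: 140 μL brought to 3650 μL → factor 3650/140 = 26.071
Product of known-step factors = 5.8985 × 10^5
Overall factor = 25.0 mg/mL / (0.842 ng/mL) = 2.9691 × 10^7
Step-4 factor = 2.9691 × 10^7 / 5.8985 × 10^5 = 50.337
v = 47.8 mL / 50.337 = 0.950 mL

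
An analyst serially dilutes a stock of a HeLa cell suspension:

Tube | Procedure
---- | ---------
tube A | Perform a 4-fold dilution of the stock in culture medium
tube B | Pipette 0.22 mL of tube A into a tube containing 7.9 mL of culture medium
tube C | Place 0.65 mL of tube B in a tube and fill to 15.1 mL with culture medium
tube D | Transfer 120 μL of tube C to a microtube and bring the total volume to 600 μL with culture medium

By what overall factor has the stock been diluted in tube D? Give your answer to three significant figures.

1.71 × 10^4

Step 1: 4-fold → factor 4
Step 2: 0.22 mL + 7.9 mL = 8.12 mL total → factor 8.12/0.22 = 36.909
Step 3: 0.65 mL brought to 15.1 mL → factor 15.1/0.65 = 23.231
Step 4: 120 μL brought to 600 μL → factor 600/120 = 5
Overall dilution factor = 4 × 36.909 × 23.231 × 5 = 17149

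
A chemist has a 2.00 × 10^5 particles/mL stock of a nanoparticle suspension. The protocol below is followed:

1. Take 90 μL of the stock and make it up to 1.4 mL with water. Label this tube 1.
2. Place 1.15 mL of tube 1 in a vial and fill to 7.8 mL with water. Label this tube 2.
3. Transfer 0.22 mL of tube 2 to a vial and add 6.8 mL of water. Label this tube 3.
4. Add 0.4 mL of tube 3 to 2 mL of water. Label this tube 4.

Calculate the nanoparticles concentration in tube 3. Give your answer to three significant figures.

Step 1: 90 μL brought to 1.4 mL → factor 1400/90 = 15.556
Step 2: 1.15 mL brought to 7.8 mL → factor 7.8/1.15 = 6.7826
Step 3: 0.22 mL + 6.8 mL = 7.02 mL total → factor 7.02/0.22 = 31.909
Dilution factor through tube 3 = 15.556 × 6.7826 × 31.909 = 3366.6
[tube 3] = 2.00 × 10^5 particles/mL / 3366.6 = 59.4 particles/mL

59.4 particles/mL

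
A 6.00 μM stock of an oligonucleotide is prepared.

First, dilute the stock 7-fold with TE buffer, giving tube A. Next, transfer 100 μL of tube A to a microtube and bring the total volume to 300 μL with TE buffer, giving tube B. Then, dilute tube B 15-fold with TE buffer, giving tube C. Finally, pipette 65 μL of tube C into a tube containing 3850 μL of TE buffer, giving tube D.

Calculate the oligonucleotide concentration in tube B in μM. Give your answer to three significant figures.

Step 1: 7-fold → factor 7
Step 2: 100 μL brought to 300 μL → factor 300/100 = 3
Dilution factor through tube B = 7 × 3 = 21
[tube B] = 6.00 μM / 21 = 0.286 μM

0.286 μM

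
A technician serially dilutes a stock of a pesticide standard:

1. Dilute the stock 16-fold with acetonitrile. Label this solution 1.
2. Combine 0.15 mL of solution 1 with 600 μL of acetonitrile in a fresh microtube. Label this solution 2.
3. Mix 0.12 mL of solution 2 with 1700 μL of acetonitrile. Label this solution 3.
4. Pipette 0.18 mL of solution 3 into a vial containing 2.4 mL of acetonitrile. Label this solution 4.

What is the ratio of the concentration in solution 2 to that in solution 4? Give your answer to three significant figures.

217

Step 1: 16-fold → factor 16
Step 2: 0.15 mL + 600 μL = 0.75 mL total → factor 0.75/0.15 = 5
Step 3: 0.12 mL + 1700 μL = 1.82 mL total → factor 1.82/0.12 = 15.167
Step 4: 0.18 mL + 2.4 mL = 2.58 mL total → factor 2.58/0.18 = 14.333
Dilution factor to solution 2 = 80; to solution 4 = 17391
[solution 2]/[solution 4] = (factor to solution 4)/(factor to solution 2) = 17391/80 = 217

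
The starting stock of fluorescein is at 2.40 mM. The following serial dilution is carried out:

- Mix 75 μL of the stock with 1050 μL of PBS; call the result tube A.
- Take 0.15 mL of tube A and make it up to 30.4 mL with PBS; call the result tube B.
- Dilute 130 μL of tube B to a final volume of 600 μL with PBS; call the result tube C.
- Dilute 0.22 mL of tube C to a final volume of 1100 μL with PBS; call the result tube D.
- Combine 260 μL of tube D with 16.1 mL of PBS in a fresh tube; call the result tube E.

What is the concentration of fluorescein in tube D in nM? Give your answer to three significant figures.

34.2 nM

Step 1: 75 μL + 1050 μL = 1125 μL total → factor 1125/75 = 15
Step 2: 0.15 mL brought to 30.4 mL → factor 30.4/0.15 = 202.67
Step 3: 130 μL brought to 600 μL → factor 600/130 = 4.6154
Step 4: 0.22 mL brought to 1100 μL → factor 1.1/0.22 = 5
Dilution factor through tube D = 15 × 202.67 × 4.6154 × 5 = 70154
[tube D] = 2.40 mM / 70154 = 3.421 × 10^-5 mM = 34.2 nM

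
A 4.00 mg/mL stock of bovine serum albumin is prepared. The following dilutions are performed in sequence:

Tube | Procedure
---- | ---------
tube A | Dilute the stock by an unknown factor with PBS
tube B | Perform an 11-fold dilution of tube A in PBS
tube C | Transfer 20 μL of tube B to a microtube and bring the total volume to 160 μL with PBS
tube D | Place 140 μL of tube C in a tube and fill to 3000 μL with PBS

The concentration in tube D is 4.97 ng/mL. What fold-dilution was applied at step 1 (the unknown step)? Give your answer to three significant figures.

427-fold

Step 1: unknown factor x
Step 2: 11-fold → factor 11
Step 3: 20 μL brought to 160 μL → factor 160/20 = 8
Step 4: 140 μL brought to 3000 μL → factor 3000/140 = 21.429
Product of known-step factors = 1885.7
Overall factor = 4.00 mg/mL / (4.97 ng/mL) = 8.0483 × 10^5
x = 8.0483 × 10^5 / 1885.7 = 427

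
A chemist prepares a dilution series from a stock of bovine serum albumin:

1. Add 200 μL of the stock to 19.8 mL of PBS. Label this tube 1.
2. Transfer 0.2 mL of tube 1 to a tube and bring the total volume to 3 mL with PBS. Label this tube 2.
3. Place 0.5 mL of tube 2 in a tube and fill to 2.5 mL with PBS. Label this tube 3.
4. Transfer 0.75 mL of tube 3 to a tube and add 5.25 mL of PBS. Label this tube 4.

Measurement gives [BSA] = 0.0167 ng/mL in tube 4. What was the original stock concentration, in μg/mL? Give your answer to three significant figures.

Step 1: 200 μL + 19.8 mL = 20000 μL total → factor 20000/200 = 100
Step 2: 0.2 mL brought to 3 mL → factor 3/0.2 = 15
Step 3: 0.5 mL brought to 2.5 mL → factor 2.5/0.5 = 5
Step 4: 0.75 mL + 5.25 mL = 6 mL total → factor 6/0.75 = 8
Overall dilution factor = 100 × 15 × 5 × 8 = 60000
Stock = 0.0167 ng/mL × 60000 = 1002 ng/mL = 1.00 μg/mL

1.00 μg/mL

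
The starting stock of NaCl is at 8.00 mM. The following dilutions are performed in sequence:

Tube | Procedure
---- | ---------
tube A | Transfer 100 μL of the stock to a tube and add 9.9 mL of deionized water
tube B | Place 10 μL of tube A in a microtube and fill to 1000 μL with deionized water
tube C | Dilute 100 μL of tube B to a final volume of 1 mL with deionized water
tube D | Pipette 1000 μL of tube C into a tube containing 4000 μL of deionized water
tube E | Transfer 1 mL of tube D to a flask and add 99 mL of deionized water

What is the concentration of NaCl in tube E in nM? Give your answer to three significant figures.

0.160 nM

Step 1: 100 μL + 9.9 mL = 10000 μL total → factor 10000/100 = 100
Step 2: 10 μL brought to 1000 μL → factor 1000/10 = 100
Step 3: 100 μL brought to 1 mL → factor 1000/100 = 10
Step 4: 1000 μL + 4000 μL = 5000 μL total → factor 5000/1000 = 5
Step 5: 1 mL + 99 mL = 100 mL total → factor 100/1 = 100
Overall dilution factor = 100 × 100 × 10 × 5 × 100 = 5 × 10^7
Final = 8.00 mM / 5 × 10^7 = 1.600 × 10^-7 mM = 0.160 nM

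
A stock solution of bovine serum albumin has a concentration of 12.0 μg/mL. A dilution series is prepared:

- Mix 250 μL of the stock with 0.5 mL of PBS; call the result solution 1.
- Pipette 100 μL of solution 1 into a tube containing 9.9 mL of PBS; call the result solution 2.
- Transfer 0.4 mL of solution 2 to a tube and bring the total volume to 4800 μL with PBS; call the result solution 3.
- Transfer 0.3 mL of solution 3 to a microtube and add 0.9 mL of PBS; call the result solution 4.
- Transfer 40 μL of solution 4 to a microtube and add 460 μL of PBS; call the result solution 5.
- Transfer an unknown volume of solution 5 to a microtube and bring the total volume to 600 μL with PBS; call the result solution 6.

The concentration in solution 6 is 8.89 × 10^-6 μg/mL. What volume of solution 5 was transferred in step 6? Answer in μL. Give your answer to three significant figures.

Step 1: 250 μL + 0.5 mL = 750 μL total → factor 750/250 = 3
Step 2: 100 μL + 9.9 mL = 10000 μL total → factor 10000/100 = 100
Step 3: 0.4 mL brought to 4800 μL → factor 4.8/0.4 = 12
Step 4: 0.3 mL + 0.9 mL = 1.2 mL total → factor 1.2/0.3 = 4
Step 5: 40 μL + 460 μL = 500 μL total → factor 500/40 = 12.5
Step 6: v brought to 600 μL → factor = 600 μL/v
Product of known-step factors = 1.8 × 10^5
Overall factor = 12.0 μg/mL / (8.89 × 10^-6 μg/mL) = 1.3498 × 10^6
Step-6 factor = 1.3498 × 10^6 / 1.8 × 10^5 = 7.4991
v = 600 μL / 7.4991 = 80.0 μL

80.0 μL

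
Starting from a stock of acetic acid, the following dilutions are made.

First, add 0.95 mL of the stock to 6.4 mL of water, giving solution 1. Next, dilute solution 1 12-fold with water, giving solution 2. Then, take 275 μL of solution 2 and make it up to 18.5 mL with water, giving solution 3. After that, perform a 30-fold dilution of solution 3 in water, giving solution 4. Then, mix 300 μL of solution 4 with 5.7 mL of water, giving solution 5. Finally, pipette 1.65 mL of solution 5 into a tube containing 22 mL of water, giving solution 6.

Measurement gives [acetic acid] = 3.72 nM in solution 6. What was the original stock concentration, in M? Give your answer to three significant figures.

Step 1: 0.95 mL + 6.4 mL = 7.35 mL total → factor 7.35/0.95 = 7.7368
Step 2: 12-fold → factor 12
Step 3: 275 μL brought to 18.5 mL → factor 18500/275 = 67.273
Step 4: 30-fold → factor 30
Step 5: 300 μL + 5.7 mL = 6000 μL total → factor 6000/300 = 20
Step 6: 1.65 mL + 22 mL = 23.65 mL total → factor 23.65/1.65 = 14.333
Overall dilution factor = 7.7368 × 12 × 67.273 × 30 × 20 × 14.333 = 5.3713 × 10^7
Stock = 3.72 nM × 5.3713 × 10^7 = 1.998 × 10^8 nM = 0.200 M

0.200 M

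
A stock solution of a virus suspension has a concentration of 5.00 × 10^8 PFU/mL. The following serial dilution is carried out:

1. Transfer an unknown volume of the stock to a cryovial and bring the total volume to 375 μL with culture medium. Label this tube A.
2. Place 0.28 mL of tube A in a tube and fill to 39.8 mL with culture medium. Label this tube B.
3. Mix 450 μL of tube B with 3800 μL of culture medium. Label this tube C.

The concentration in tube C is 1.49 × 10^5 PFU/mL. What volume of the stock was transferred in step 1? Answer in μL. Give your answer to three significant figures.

150 μL

Step 1: v brought to 375 μL → factor = 375 μL/v
Step 2: 0.28 mL brought to 39.8 mL → factor 39.8/0.28 = 142.14
Step 3: 450 μL + 3800 μL = 4250 μL total → factor 4250/450 = 9.4444
Product of known-step factors = 1342.5
Overall factor = 5.00 × 10^8 PFU/mL / (1.49 × 10^5 PFU/mL) = 3355.7
Step-1 factor = 3355.7 / 1342.5 = 2.4997
v = 375 μL / 2.4997 = 150 μL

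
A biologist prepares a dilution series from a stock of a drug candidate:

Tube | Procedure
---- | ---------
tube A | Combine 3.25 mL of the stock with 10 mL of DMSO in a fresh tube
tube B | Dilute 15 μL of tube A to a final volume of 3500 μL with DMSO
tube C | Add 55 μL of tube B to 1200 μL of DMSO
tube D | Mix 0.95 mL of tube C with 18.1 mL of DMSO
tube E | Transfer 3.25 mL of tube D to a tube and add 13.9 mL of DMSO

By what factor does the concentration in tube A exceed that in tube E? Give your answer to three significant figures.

Step 1: 3.25 mL + 10 mL = 13.25 mL total → factor 13.25/3.25 = 4.0769
Step 2: 15 μL brought to 3500 μL → factor 3500/15 = 233.33
Step 3: 55 μL + 1200 μL = 1255 μL total → factor 1255/55 = 22.818
Step 4: 0.95 mL + 18.1 mL = 19.05 mL total → factor 19.05/0.95 = 20.053
Step 5: 3.25 mL + 13.9 mL = 17.15 mL total → factor 17.15/3.25 = 5.2769
Dilution factor to tube A = 4.0769; to tube E = 2.2969 × 10^6
[tube A]/[tube E] = (factor to tube E)/(factor to tube A) = 2.2969 × 10^6/4.0769 = 5.63 × 10^5

5.63 × 10^5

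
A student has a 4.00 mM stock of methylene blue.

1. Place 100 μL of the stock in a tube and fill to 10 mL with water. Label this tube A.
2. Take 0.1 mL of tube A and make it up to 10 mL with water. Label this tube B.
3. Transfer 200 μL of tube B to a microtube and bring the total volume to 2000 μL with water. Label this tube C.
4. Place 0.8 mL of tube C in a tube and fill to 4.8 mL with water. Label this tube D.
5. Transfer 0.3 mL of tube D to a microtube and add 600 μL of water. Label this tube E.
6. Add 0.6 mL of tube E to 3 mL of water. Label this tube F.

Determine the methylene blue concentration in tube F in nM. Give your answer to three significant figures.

Step 1: 100 μL brought to 10 mL → factor 10000/100 = 100
Step 2: 0.1 mL brought to 10 mL → factor 10/0.1 = 100
Step 3: 200 μL brought to 2000 μL → factor 2000/200 = 10
Step 4: 0.8 mL brought to 4.8 mL → factor 4.8/0.8 = 6
Step 5: 0.3 mL + 600 μL = 0.9 mL total → factor 0.9/0.3 = 3
Step 6: 0.6 mL + 3 mL = 3.6 mL total → factor 3.6/0.6 = 6
Overall dilution factor = 100 × 100 × 10 × 6 × 3 × 6 = 1.08 × 10^7
Final = 4.00 mM / 1.08 × 10^7 = 3.704 × 10^-7 mM = 0.370 nM

0.370 nM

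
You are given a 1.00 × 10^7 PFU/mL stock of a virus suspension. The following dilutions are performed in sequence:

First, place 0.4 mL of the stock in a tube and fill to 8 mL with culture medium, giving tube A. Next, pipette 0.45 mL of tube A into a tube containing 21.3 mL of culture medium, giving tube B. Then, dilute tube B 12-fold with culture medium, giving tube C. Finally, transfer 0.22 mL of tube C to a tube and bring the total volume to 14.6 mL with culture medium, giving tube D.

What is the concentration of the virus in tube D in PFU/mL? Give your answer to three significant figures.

13.0 PFU/mL

Step 1: 0.4 mL brought to 8 mL → factor 8/0.4 = 20
Step 2: 0.45 mL + 21.3 mL = 21.75 mL total → factor 21.75/0.45 = 48.333
Step 3: 12-fold → factor 12
Step 4: 0.22 mL brought to 14.6 mL → factor 14.6/0.22 = 66.364
Overall dilution factor = 20 × 48.333 × 12 × 66.364 = 7.6982 × 10^5
Final = 1.00 × 10^7 PFU/mL / 7.6982 × 10^5 = 13.0 PFU/mL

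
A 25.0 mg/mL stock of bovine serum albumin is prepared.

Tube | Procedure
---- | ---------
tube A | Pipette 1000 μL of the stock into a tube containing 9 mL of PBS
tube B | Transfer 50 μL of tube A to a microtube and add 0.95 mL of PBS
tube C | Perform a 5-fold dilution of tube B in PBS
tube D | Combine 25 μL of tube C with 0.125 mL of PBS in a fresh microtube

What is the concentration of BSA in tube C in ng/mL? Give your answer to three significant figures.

Step 1: 1000 μL + 9 mL = 10000 μL total → factor 10000/1000 = 10
Step 2: 50 μL + 0.95 mL = 1000 μL total → factor 1000/50 = 20
Step 3: 5-fold → factor 5
Dilution factor through tube C = 10 × 20 × 5 = 1000
[tube C] = 25.0 mg/mL / 1000 = 0.02500 mg/mL = 2.50 × 10^4 ng/mL

2.50 × 10^4 ng/mL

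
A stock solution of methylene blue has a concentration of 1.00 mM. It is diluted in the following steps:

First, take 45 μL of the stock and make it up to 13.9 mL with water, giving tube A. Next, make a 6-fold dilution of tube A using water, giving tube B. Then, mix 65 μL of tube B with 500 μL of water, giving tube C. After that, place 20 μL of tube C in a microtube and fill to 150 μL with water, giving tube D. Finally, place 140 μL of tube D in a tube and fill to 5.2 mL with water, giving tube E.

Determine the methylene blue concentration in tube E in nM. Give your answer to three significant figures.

0.223 nM

Step 1: 45 μL brought to 13.9 mL → factor 13900/45 = 308.89
Step 2: 6-fold → factor 6
Step 3: 65 μL + 500 μL = 565 μL total → factor 565/65 = 8.6923
Step 4: 20 μL brought to 150 μL → factor 150/20 = 7.5
Step 5: 140 μL brought to 5.2 mL → factor 5200/140 = 37.143
Overall dilution factor = 308.89 × 6 × 8.6923 × 7.5 × 37.143 = 4.4877 × 10^6
Final = 1.00 mM / 4.4877 × 10^6 = 2.228 × 10^-7 mM = 0.223 nM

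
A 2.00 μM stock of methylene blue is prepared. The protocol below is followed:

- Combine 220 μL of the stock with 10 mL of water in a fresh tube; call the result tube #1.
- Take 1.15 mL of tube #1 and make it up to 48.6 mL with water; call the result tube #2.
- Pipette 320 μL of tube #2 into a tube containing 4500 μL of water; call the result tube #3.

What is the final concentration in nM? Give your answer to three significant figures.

0.0676 nM

Step 1: 220 μL + 10 mL = 10220 μL total → factor 10220/220 = 46.455
Step 2: 1.15 mL brought to 48.6 mL → factor 48.6/1.15 = 42.261
Step 3: 320 μL + 4500 μL = 4820 μL total → factor 4820/320 = 15.062
Overall dilution factor = 46.455 × 42.261 × 15.062 = 29571
Final = 2.00 μM / 29571 = 6.763 × 10^-5 μM = 0.0676 nM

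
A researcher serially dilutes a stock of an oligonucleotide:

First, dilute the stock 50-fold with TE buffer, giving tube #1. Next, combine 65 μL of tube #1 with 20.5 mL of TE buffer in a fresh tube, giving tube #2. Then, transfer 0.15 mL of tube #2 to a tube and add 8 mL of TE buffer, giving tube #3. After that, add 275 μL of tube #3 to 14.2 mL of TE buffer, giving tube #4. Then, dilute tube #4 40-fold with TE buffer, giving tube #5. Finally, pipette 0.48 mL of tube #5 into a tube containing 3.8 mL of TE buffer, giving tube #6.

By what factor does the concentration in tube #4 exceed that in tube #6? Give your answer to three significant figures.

Step 1: 50-fold → factor 50
Step 2: 65 μL + 20.5 mL = 20565 μL total → factor 20565/65 = 316.38
Step 3: 0.15 mL + 8 mL = 8.15 mL total → factor 8.15/0.15 = 54.333
Step 4: 275 μL + 14.2 mL = 14475 μL total → factor 14475/275 = 52.636
Step 5: 40-fold → factor 40
Step 6: 0.48 mL + 3.8 mL = 4.28 mL total → factor 4.28/0.48 = 8.9167
Dilution factor to tube #4 = 4.5242 × 10^7; to tube #6 = 1.6136 × 10^10
[tube #4]/[tube #6] = (factor to tube #6)/(factor to tube #4) = 1.6136 × 10^10/4.5242 × 10^7 = 357

357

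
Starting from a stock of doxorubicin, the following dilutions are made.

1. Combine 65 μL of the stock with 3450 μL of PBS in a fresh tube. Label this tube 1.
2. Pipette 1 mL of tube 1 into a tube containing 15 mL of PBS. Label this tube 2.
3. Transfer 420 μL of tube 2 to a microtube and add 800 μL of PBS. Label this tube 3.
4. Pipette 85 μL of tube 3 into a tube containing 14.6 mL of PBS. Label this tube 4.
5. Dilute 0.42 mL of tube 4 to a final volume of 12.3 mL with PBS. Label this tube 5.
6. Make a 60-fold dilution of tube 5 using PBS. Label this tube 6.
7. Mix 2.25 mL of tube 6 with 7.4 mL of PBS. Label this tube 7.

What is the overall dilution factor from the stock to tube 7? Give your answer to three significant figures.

3.27 × 10^9

Step 1: 65 μL + 3450 μL = 3515 μL total → factor 3515/65 = 54.077
Step 2: 1 mL + 15 mL = 16 mL total → factor 16/1 = 16
Step 3: 420 μL + 800 μL = 1220 μL total → factor 1220/420 = 2.9048
Step 4: 85 μL + 14.6 mL = 14685 μL total → factor 14685/85 = 172.76
Step 5: 0.42 mL brought to 12.3 mL → factor 12.3/0.42 = 29.286
Step 6: 60-fold → factor 60
Step 7: 2.25 mL + 7.4 mL = 9.65 mL total → factor 9.65/2.25 = 4.2889
Overall dilution factor = 54.077 × 16 × 2.9048 × 172.76 × 29.286 × 60 × 4.2889 = 3.2723 × 10^9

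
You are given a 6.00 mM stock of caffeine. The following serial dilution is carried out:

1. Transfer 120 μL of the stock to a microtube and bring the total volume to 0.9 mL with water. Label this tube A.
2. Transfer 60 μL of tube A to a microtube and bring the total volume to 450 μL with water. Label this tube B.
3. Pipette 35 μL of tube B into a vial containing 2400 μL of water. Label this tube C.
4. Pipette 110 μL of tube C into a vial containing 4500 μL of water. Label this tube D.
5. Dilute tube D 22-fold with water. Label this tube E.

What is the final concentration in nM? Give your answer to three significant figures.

Step 1: 120 μL brought to 0.9 mL → factor 900/120 = 7.5
Step 2: 60 μL brought to 450 μL → factor 450/60 = 7.5
Step 3: 35 μL + 2400 μL = 2435 μL total → factor 2435/35 = 69.571
Step 4: 110 μL + 4500 μL = 4610 μL total → factor 4610/110 = 41.909
Step 5: 22-fold → factor 22
Overall dilution factor = 7.5 × 7.5 × 69.571 × 41.909 × 22 = 3.6081 × 10^6
Final = 6.00 mM / 3.6081 × 10^6 = 1.663 × 10^-6 mM = 1.66 nM

1.66 nM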